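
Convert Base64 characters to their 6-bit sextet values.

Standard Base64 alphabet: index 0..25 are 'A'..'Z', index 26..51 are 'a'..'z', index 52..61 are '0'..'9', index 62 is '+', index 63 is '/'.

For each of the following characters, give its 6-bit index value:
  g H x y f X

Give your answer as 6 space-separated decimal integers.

Answer: 32 7 49 50 31 23

Derivation:
'g': a..z range, 26 + ord('g') − ord('a') = 32
'H': A..Z range, ord('H') − ord('A') = 7
'x': a..z range, 26 + ord('x') − ord('a') = 49
'y': a..z range, 26 + ord('y') − ord('a') = 50
'f': a..z range, 26 + ord('f') − ord('a') = 31
'X': A..Z range, ord('X') − ord('A') = 23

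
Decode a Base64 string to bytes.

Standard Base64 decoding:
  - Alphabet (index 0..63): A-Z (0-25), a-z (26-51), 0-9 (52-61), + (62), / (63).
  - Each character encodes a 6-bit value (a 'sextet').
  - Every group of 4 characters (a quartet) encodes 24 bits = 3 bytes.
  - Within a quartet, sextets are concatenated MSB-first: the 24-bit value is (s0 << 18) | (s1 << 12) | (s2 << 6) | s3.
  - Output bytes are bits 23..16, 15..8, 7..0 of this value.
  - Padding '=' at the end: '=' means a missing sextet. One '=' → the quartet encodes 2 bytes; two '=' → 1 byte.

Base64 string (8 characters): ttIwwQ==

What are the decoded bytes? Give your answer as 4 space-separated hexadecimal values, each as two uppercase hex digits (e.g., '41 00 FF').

Answer: B6 D2 30 C1

Derivation:
After char 0 ('t'=45): chars_in_quartet=1 acc=0x2D bytes_emitted=0
After char 1 ('t'=45): chars_in_quartet=2 acc=0xB6D bytes_emitted=0
After char 2 ('I'=8): chars_in_quartet=3 acc=0x2DB48 bytes_emitted=0
After char 3 ('w'=48): chars_in_quartet=4 acc=0xB6D230 -> emit B6 D2 30, reset; bytes_emitted=3
After char 4 ('w'=48): chars_in_quartet=1 acc=0x30 bytes_emitted=3
After char 5 ('Q'=16): chars_in_quartet=2 acc=0xC10 bytes_emitted=3
Padding '==': partial quartet acc=0xC10 -> emit C1; bytes_emitted=4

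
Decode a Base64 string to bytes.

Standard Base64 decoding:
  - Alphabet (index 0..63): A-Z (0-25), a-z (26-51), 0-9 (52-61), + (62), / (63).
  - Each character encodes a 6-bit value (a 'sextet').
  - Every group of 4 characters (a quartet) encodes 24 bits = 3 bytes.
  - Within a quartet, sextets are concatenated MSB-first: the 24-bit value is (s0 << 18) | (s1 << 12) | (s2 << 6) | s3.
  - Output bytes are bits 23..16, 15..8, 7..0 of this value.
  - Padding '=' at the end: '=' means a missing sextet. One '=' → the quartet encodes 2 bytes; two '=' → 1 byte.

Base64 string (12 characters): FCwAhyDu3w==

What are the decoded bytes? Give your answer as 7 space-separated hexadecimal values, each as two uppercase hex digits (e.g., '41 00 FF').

After char 0 ('F'=5): chars_in_quartet=1 acc=0x5 bytes_emitted=0
After char 1 ('C'=2): chars_in_quartet=2 acc=0x142 bytes_emitted=0
After char 2 ('w'=48): chars_in_quartet=3 acc=0x50B0 bytes_emitted=0
After char 3 ('A'=0): chars_in_quartet=4 acc=0x142C00 -> emit 14 2C 00, reset; bytes_emitted=3
After char 4 ('h'=33): chars_in_quartet=1 acc=0x21 bytes_emitted=3
After char 5 ('y'=50): chars_in_quartet=2 acc=0x872 bytes_emitted=3
After char 6 ('D'=3): chars_in_quartet=3 acc=0x21C83 bytes_emitted=3
After char 7 ('u'=46): chars_in_quartet=4 acc=0x8720EE -> emit 87 20 EE, reset; bytes_emitted=6
After char 8 ('3'=55): chars_in_quartet=1 acc=0x37 bytes_emitted=6
After char 9 ('w'=48): chars_in_quartet=2 acc=0xDF0 bytes_emitted=6
Padding '==': partial quartet acc=0xDF0 -> emit DF; bytes_emitted=7

Answer: 14 2C 00 87 20 EE DF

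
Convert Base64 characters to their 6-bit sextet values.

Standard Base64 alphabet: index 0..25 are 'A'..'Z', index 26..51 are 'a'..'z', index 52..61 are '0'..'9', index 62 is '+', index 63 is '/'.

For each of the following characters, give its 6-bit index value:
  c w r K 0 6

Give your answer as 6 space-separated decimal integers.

Answer: 28 48 43 10 52 58

Derivation:
'c': a..z range, 26 + ord('c') − ord('a') = 28
'w': a..z range, 26 + ord('w') − ord('a') = 48
'r': a..z range, 26 + ord('r') − ord('a') = 43
'K': A..Z range, ord('K') − ord('A') = 10
'0': 0..9 range, 52 + ord('0') − ord('0') = 52
'6': 0..9 range, 52 + ord('6') − ord('0') = 58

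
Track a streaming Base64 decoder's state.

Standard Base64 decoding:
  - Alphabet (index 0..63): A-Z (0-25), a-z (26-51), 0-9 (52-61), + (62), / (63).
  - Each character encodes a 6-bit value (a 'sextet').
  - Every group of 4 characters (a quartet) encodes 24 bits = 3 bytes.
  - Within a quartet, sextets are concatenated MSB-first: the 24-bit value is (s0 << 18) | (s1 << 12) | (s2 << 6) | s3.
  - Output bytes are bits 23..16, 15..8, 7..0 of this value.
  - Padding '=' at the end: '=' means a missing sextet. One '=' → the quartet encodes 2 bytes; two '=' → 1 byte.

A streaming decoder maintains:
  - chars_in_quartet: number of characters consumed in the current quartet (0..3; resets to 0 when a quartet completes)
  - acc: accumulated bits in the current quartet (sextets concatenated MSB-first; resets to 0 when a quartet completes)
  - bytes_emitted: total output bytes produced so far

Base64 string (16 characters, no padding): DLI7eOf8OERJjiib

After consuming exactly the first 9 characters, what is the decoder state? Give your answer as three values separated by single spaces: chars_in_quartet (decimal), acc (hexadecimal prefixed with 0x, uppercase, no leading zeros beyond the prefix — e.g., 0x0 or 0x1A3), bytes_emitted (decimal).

Answer: 1 0xE 6

Derivation:
After char 0 ('D'=3): chars_in_quartet=1 acc=0x3 bytes_emitted=0
After char 1 ('L'=11): chars_in_quartet=2 acc=0xCB bytes_emitted=0
After char 2 ('I'=8): chars_in_quartet=3 acc=0x32C8 bytes_emitted=0
After char 3 ('7'=59): chars_in_quartet=4 acc=0xCB23B -> emit 0C B2 3B, reset; bytes_emitted=3
After char 4 ('e'=30): chars_in_quartet=1 acc=0x1E bytes_emitted=3
After char 5 ('O'=14): chars_in_quartet=2 acc=0x78E bytes_emitted=3
After char 6 ('f'=31): chars_in_quartet=3 acc=0x1E39F bytes_emitted=3
After char 7 ('8'=60): chars_in_quartet=4 acc=0x78E7FC -> emit 78 E7 FC, reset; bytes_emitted=6
After char 8 ('O'=14): chars_in_quartet=1 acc=0xE bytes_emitted=6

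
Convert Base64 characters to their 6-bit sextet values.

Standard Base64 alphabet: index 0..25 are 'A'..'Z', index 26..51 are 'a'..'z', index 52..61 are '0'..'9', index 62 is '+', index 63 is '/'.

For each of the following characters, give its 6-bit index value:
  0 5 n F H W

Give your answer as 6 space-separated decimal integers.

'0': 0..9 range, 52 + ord('0') − ord('0') = 52
'5': 0..9 range, 52 + ord('5') − ord('0') = 57
'n': a..z range, 26 + ord('n') − ord('a') = 39
'F': A..Z range, ord('F') − ord('A') = 5
'H': A..Z range, ord('H') − ord('A') = 7
'W': A..Z range, ord('W') − ord('A') = 22

Answer: 52 57 39 5 7 22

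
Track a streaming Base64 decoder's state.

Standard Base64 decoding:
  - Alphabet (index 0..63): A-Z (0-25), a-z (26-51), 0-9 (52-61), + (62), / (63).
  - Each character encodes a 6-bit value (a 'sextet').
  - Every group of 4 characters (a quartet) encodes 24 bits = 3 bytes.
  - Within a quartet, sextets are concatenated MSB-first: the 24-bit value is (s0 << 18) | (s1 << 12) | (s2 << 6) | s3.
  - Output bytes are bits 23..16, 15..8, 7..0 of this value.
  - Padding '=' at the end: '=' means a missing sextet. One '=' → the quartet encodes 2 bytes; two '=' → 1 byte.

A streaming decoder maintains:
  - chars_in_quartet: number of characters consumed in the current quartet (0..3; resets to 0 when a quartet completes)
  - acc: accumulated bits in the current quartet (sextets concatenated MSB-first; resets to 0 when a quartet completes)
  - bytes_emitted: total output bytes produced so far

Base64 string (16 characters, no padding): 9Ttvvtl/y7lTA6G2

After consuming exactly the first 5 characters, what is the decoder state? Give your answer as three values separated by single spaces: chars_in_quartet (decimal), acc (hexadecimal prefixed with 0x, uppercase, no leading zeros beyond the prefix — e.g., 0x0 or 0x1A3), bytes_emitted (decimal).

After char 0 ('9'=61): chars_in_quartet=1 acc=0x3D bytes_emitted=0
After char 1 ('T'=19): chars_in_quartet=2 acc=0xF53 bytes_emitted=0
After char 2 ('t'=45): chars_in_quartet=3 acc=0x3D4ED bytes_emitted=0
After char 3 ('v'=47): chars_in_quartet=4 acc=0xF53B6F -> emit F5 3B 6F, reset; bytes_emitted=3
After char 4 ('v'=47): chars_in_quartet=1 acc=0x2F bytes_emitted=3

Answer: 1 0x2F 3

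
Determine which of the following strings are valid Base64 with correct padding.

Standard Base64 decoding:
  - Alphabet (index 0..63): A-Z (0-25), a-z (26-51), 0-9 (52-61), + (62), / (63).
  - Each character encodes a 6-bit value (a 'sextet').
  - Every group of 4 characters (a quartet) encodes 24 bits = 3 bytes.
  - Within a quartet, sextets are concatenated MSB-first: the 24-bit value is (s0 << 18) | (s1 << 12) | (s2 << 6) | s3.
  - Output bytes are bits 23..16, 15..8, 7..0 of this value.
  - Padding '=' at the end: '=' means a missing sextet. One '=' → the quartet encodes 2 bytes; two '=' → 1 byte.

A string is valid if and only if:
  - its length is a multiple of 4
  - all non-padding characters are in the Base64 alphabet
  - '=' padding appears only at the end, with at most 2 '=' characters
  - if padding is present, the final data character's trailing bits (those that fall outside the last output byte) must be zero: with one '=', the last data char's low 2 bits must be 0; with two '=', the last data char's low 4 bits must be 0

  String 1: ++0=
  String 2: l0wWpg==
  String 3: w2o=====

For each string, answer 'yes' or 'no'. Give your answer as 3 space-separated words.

Answer: yes yes no

Derivation:
String 1: '++0=' → valid
String 2: 'l0wWpg==' → valid
String 3: 'w2o=====' → invalid (5 pad chars (max 2))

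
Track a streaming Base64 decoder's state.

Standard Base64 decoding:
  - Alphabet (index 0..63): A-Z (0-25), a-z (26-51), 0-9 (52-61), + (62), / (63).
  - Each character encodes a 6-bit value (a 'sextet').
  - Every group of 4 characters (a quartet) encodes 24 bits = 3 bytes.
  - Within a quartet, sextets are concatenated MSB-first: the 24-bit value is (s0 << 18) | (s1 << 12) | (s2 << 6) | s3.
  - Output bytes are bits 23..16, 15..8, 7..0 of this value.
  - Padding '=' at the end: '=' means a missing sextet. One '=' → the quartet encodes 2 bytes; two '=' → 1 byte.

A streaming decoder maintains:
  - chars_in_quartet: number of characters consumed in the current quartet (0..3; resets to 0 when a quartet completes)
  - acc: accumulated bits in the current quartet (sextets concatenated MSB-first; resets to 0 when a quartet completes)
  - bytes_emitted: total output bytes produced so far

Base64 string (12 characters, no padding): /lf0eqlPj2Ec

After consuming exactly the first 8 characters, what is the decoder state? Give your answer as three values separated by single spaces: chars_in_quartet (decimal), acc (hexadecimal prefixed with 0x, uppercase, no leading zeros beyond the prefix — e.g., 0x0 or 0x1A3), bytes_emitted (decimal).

Answer: 0 0x0 6

Derivation:
After char 0 ('/'=63): chars_in_quartet=1 acc=0x3F bytes_emitted=0
After char 1 ('l'=37): chars_in_quartet=2 acc=0xFE5 bytes_emitted=0
After char 2 ('f'=31): chars_in_quartet=3 acc=0x3F95F bytes_emitted=0
After char 3 ('0'=52): chars_in_quartet=4 acc=0xFE57F4 -> emit FE 57 F4, reset; bytes_emitted=3
After char 4 ('e'=30): chars_in_quartet=1 acc=0x1E bytes_emitted=3
After char 5 ('q'=42): chars_in_quartet=2 acc=0x7AA bytes_emitted=3
After char 6 ('l'=37): chars_in_quartet=3 acc=0x1EAA5 bytes_emitted=3
After char 7 ('P'=15): chars_in_quartet=4 acc=0x7AA94F -> emit 7A A9 4F, reset; bytes_emitted=6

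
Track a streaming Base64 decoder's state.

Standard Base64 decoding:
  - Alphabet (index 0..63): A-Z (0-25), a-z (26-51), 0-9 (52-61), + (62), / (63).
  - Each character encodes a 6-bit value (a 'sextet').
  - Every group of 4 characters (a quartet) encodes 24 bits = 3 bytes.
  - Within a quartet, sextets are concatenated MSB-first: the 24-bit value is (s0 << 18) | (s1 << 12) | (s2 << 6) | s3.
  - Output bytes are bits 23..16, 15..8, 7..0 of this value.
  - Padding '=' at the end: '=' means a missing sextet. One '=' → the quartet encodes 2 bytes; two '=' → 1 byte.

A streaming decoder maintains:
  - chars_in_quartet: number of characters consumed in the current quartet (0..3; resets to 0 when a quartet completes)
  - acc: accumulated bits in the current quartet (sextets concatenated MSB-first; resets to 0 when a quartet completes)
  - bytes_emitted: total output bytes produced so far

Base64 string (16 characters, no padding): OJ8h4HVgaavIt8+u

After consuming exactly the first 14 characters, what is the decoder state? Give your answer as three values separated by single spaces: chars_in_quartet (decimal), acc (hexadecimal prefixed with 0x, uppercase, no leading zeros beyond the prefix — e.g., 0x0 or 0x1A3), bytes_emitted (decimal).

After char 0 ('O'=14): chars_in_quartet=1 acc=0xE bytes_emitted=0
After char 1 ('J'=9): chars_in_quartet=2 acc=0x389 bytes_emitted=0
After char 2 ('8'=60): chars_in_quartet=3 acc=0xE27C bytes_emitted=0
After char 3 ('h'=33): chars_in_quartet=4 acc=0x389F21 -> emit 38 9F 21, reset; bytes_emitted=3
After char 4 ('4'=56): chars_in_quartet=1 acc=0x38 bytes_emitted=3
After char 5 ('H'=7): chars_in_quartet=2 acc=0xE07 bytes_emitted=3
After char 6 ('V'=21): chars_in_quartet=3 acc=0x381D5 bytes_emitted=3
After char 7 ('g'=32): chars_in_quartet=4 acc=0xE07560 -> emit E0 75 60, reset; bytes_emitted=6
After char 8 ('a'=26): chars_in_quartet=1 acc=0x1A bytes_emitted=6
After char 9 ('a'=26): chars_in_quartet=2 acc=0x69A bytes_emitted=6
After char 10 ('v'=47): chars_in_quartet=3 acc=0x1A6AF bytes_emitted=6
After char 11 ('I'=8): chars_in_quartet=4 acc=0x69ABC8 -> emit 69 AB C8, reset; bytes_emitted=9
After char 12 ('t'=45): chars_in_quartet=1 acc=0x2D bytes_emitted=9
After char 13 ('8'=60): chars_in_quartet=2 acc=0xB7C bytes_emitted=9

Answer: 2 0xB7C 9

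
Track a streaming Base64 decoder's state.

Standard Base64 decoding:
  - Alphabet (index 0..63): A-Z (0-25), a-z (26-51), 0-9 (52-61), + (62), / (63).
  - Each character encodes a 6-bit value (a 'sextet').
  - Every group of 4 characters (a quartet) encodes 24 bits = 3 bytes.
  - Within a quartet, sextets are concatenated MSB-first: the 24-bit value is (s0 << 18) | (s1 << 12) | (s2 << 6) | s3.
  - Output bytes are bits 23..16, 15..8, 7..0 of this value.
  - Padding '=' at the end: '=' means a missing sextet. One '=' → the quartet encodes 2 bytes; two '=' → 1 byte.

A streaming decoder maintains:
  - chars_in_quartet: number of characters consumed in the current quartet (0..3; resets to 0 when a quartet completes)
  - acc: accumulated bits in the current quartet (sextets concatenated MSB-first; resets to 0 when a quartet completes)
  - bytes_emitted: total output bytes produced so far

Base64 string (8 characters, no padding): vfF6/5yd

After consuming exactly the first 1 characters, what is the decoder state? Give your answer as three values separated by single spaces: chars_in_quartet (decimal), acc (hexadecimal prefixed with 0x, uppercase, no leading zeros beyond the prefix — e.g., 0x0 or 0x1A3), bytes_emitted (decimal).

Answer: 1 0x2F 0

Derivation:
After char 0 ('v'=47): chars_in_quartet=1 acc=0x2F bytes_emitted=0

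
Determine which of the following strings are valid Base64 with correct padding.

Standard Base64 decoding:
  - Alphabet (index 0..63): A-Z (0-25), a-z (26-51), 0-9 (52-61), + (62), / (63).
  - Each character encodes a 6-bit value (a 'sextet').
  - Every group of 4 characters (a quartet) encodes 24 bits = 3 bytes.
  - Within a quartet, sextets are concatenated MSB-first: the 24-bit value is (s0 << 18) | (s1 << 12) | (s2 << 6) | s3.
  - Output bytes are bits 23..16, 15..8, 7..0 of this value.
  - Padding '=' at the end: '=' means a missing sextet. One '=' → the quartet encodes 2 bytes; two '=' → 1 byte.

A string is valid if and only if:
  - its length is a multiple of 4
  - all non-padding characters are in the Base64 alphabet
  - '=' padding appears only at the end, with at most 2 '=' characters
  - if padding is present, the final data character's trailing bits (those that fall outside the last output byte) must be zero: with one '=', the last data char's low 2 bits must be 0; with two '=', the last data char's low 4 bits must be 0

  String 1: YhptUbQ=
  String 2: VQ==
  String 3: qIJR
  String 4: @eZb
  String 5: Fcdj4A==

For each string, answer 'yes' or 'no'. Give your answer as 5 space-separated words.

String 1: 'YhptUbQ=' → valid
String 2: 'VQ==' → valid
String 3: 'qIJR' → valid
String 4: '@eZb' → invalid (bad char(s): ['@'])
String 5: 'Fcdj4A==' → valid

Answer: yes yes yes no yes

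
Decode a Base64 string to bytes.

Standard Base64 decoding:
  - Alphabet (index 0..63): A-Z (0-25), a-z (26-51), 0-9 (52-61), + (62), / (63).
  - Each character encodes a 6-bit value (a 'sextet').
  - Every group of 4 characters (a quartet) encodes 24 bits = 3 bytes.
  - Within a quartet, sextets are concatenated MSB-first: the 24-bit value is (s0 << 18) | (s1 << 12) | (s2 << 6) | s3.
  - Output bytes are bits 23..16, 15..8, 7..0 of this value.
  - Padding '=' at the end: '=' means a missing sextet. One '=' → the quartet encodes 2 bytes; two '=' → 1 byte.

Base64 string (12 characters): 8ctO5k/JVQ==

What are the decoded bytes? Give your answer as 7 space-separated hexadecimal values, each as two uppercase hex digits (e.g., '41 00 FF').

After char 0 ('8'=60): chars_in_quartet=1 acc=0x3C bytes_emitted=0
After char 1 ('c'=28): chars_in_quartet=2 acc=0xF1C bytes_emitted=0
After char 2 ('t'=45): chars_in_quartet=3 acc=0x3C72D bytes_emitted=0
After char 3 ('O'=14): chars_in_quartet=4 acc=0xF1CB4E -> emit F1 CB 4E, reset; bytes_emitted=3
After char 4 ('5'=57): chars_in_quartet=1 acc=0x39 bytes_emitted=3
After char 5 ('k'=36): chars_in_quartet=2 acc=0xE64 bytes_emitted=3
After char 6 ('/'=63): chars_in_quartet=3 acc=0x3993F bytes_emitted=3
After char 7 ('J'=9): chars_in_quartet=4 acc=0xE64FC9 -> emit E6 4F C9, reset; bytes_emitted=6
After char 8 ('V'=21): chars_in_quartet=1 acc=0x15 bytes_emitted=6
After char 9 ('Q'=16): chars_in_quartet=2 acc=0x550 bytes_emitted=6
Padding '==': partial quartet acc=0x550 -> emit 55; bytes_emitted=7

Answer: F1 CB 4E E6 4F C9 55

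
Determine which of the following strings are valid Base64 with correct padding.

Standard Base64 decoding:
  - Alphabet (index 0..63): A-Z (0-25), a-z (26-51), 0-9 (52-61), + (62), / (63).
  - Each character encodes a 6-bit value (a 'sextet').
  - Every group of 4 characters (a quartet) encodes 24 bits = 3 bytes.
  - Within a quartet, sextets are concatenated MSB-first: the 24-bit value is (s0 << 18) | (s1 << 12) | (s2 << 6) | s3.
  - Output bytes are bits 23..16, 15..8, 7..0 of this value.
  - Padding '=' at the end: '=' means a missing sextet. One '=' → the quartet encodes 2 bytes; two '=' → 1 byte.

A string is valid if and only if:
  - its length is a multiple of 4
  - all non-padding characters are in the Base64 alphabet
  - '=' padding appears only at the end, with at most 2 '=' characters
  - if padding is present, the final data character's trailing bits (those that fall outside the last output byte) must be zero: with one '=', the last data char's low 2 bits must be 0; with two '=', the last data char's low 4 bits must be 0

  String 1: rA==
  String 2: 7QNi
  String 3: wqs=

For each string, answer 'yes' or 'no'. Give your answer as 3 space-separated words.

String 1: 'rA==' → valid
String 2: '7QNi' → valid
String 3: 'wqs=' → valid

Answer: yes yes yes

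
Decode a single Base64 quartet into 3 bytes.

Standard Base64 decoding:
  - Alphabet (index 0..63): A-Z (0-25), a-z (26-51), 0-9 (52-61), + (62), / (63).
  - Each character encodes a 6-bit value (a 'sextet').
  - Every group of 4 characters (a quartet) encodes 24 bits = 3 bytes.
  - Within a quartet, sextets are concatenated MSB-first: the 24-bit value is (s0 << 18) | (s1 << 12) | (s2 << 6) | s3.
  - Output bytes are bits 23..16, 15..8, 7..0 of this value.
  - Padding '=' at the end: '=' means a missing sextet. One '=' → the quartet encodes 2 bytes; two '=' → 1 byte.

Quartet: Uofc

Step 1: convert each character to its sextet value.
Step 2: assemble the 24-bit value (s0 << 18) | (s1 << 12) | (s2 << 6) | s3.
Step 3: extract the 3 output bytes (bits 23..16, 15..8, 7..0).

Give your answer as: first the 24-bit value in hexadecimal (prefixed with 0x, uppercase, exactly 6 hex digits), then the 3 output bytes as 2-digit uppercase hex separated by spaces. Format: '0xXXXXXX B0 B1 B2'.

Sextets: U=20, o=40, f=31, c=28
24-bit: (20<<18) | (40<<12) | (31<<6) | 28
      = 0x500000 | 0x028000 | 0x0007C0 | 0x00001C
      = 0x5287DC
Bytes: (v>>16)&0xFF=52, (v>>8)&0xFF=87, v&0xFF=DC

Answer: 0x5287DC 52 87 DC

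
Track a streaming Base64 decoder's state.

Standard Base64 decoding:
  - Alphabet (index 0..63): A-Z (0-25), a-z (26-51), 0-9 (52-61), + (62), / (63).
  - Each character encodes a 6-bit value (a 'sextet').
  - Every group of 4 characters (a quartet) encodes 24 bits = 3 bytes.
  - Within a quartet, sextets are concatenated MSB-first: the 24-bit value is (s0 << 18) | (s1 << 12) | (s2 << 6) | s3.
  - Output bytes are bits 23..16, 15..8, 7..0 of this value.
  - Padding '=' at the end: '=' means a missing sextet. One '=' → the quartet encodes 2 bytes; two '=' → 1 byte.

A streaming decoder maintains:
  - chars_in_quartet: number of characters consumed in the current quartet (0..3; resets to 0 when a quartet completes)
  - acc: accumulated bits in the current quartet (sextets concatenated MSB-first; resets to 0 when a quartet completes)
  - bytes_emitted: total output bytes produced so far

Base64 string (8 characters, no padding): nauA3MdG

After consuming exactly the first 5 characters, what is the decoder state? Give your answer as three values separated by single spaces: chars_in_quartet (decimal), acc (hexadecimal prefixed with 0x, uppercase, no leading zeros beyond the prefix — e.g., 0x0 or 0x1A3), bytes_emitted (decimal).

Answer: 1 0x37 3

Derivation:
After char 0 ('n'=39): chars_in_quartet=1 acc=0x27 bytes_emitted=0
After char 1 ('a'=26): chars_in_quartet=2 acc=0x9DA bytes_emitted=0
After char 2 ('u'=46): chars_in_quartet=3 acc=0x276AE bytes_emitted=0
After char 3 ('A'=0): chars_in_quartet=4 acc=0x9DAB80 -> emit 9D AB 80, reset; bytes_emitted=3
After char 4 ('3'=55): chars_in_quartet=1 acc=0x37 bytes_emitted=3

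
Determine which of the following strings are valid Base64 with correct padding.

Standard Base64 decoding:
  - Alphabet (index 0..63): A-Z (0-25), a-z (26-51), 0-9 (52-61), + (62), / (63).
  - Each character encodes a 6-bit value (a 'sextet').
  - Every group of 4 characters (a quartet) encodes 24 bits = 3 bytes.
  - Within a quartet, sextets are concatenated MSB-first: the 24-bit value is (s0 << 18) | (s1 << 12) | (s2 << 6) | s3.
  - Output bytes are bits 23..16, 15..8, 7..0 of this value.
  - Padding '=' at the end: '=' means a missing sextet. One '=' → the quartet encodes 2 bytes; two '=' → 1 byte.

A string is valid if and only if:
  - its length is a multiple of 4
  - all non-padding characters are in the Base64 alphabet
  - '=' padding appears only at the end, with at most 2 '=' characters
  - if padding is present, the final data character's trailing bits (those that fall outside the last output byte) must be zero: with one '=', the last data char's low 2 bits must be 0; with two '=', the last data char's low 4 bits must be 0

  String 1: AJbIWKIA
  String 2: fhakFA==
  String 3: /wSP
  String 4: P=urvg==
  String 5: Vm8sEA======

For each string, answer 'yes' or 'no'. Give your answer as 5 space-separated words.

String 1: 'AJbIWKIA' → valid
String 2: 'fhakFA==' → valid
String 3: '/wSP' → valid
String 4: 'P=urvg==' → invalid (bad char(s): ['=']; '=' in middle)
String 5: 'Vm8sEA======' → invalid (6 pad chars (max 2))

Answer: yes yes yes no no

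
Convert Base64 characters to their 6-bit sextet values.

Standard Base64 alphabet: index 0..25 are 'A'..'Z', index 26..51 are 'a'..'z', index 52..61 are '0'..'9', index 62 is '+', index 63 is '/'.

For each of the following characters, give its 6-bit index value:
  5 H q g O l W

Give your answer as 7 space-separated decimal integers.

Answer: 57 7 42 32 14 37 22

Derivation:
'5': 0..9 range, 52 + ord('5') − ord('0') = 57
'H': A..Z range, ord('H') − ord('A') = 7
'q': a..z range, 26 + ord('q') − ord('a') = 42
'g': a..z range, 26 + ord('g') − ord('a') = 32
'O': A..Z range, ord('O') − ord('A') = 14
'l': a..z range, 26 + ord('l') − ord('a') = 37
'W': A..Z range, ord('W') − ord('A') = 22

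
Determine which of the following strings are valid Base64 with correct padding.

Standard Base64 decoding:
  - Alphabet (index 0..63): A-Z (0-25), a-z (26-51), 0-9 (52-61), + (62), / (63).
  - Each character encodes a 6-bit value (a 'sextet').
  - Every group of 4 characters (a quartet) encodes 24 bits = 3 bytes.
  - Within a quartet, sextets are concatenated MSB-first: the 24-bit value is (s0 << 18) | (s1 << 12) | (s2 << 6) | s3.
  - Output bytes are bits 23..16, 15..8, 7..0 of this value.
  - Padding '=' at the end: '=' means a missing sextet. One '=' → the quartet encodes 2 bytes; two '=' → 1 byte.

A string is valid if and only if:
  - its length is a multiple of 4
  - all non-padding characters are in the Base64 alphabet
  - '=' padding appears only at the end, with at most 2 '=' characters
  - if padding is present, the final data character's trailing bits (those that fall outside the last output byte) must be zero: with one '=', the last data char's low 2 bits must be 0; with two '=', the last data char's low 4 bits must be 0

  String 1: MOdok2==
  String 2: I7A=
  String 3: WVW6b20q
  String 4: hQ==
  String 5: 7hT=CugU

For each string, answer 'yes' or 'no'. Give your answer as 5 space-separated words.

String 1: 'MOdok2==' → invalid (bad trailing bits)
String 2: 'I7A=' → valid
String 3: 'WVW6b20q' → valid
String 4: 'hQ==' → valid
String 5: '7hT=CugU' → invalid (bad char(s): ['=']; '=' in middle)

Answer: no yes yes yes no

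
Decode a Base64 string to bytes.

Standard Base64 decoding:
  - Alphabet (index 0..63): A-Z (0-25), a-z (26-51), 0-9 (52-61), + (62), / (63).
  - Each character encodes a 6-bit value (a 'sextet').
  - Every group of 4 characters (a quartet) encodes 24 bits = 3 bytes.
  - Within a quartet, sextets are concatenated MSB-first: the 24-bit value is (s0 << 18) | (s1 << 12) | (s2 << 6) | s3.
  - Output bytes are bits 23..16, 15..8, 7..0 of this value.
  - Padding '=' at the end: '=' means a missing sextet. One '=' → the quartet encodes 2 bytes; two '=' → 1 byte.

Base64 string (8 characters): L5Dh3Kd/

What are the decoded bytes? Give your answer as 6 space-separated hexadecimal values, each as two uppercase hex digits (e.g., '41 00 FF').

After char 0 ('L'=11): chars_in_quartet=1 acc=0xB bytes_emitted=0
After char 1 ('5'=57): chars_in_quartet=2 acc=0x2F9 bytes_emitted=0
After char 2 ('D'=3): chars_in_quartet=3 acc=0xBE43 bytes_emitted=0
After char 3 ('h'=33): chars_in_quartet=4 acc=0x2F90E1 -> emit 2F 90 E1, reset; bytes_emitted=3
After char 4 ('3'=55): chars_in_quartet=1 acc=0x37 bytes_emitted=3
After char 5 ('K'=10): chars_in_quartet=2 acc=0xDCA bytes_emitted=3
After char 6 ('d'=29): chars_in_quartet=3 acc=0x3729D bytes_emitted=3
After char 7 ('/'=63): chars_in_quartet=4 acc=0xDCA77F -> emit DC A7 7F, reset; bytes_emitted=6

Answer: 2F 90 E1 DC A7 7F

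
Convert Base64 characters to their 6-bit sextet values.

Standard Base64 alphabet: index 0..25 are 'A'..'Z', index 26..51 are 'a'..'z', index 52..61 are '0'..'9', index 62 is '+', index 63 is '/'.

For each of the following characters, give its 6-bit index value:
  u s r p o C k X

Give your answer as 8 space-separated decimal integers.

'u': a..z range, 26 + ord('u') − ord('a') = 46
's': a..z range, 26 + ord('s') − ord('a') = 44
'r': a..z range, 26 + ord('r') − ord('a') = 43
'p': a..z range, 26 + ord('p') − ord('a') = 41
'o': a..z range, 26 + ord('o') − ord('a') = 40
'C': A..Z range, ord('C') − ord('A') = 2
'k': a..z range, 26 + ord('k') − ord('a') = 36
'X': A..Z range, ord('X') − ord('A') = 23

Answer: 46 44 43 41 40 2 36 23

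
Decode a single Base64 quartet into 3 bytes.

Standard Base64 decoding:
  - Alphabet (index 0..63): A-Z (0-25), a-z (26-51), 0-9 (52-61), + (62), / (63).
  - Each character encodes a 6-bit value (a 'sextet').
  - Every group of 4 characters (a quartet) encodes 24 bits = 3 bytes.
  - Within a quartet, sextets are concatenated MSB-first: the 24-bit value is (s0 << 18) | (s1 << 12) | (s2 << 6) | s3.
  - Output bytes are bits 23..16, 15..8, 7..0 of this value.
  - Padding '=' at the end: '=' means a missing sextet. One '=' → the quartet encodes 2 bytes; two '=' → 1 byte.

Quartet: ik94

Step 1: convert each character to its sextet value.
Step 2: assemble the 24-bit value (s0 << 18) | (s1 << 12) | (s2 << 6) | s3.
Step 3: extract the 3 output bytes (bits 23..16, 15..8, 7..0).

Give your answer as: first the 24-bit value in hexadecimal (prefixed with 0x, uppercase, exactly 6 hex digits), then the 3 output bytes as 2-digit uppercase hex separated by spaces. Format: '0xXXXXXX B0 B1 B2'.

Sextets: i=34, k=36, 9=61, 4=56
24-bit: (34<<18) | (36<<12) | (61<<6) | 56
      = 0x880000 | 0x024000 | 0x000F40 | 0x000038
      = 0x8A4F78
Bytes: (v>>16)&0xFF=8A, (v>>8)&0xFF=4F, v&0xFF=78

Answer: 0x8A4F78 8A 4F 78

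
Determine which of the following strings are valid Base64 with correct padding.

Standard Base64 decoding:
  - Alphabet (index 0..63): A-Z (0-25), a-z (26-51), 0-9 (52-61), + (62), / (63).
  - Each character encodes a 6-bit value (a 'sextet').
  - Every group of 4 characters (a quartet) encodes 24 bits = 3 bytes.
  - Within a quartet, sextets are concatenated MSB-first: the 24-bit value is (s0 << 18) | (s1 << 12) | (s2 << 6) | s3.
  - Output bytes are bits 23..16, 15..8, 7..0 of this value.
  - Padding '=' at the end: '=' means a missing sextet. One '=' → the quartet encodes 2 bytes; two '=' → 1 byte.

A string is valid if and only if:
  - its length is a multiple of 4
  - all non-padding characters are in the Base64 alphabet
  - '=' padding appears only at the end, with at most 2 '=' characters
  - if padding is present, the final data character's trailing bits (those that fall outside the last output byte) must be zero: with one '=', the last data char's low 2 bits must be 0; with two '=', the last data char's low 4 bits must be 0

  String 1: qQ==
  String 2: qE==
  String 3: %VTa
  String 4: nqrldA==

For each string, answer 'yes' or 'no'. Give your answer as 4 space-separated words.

String 1: 'qQ==' → valid
String 2: 'qE==' → invalid (bad trailing bits)
String 3: '%VTa' → invalid (bad char(s): ['%'])
String 4: 'nqrldA==' → valid

Answer: yes no no yes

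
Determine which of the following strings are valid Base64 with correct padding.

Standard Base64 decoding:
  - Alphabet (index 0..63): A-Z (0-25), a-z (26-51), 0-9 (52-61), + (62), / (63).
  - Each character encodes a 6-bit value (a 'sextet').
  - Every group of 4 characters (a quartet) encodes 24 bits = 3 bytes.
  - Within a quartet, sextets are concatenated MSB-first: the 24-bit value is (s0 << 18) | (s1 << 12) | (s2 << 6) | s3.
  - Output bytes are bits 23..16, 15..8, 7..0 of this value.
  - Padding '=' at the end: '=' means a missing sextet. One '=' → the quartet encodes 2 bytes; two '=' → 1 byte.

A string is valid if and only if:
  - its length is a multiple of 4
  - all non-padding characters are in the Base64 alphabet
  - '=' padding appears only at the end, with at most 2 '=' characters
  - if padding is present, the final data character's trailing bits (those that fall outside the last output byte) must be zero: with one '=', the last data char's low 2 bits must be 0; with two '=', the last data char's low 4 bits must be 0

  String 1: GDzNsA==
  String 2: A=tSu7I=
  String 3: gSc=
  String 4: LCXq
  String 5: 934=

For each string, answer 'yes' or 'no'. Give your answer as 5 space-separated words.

Answer: yes no yes yes yes

Derivation:
String 1: 'GDzNsA==' → valid
String 2: 'A=tSu7I=' → invalid (bad char(s): ['=']; '=' in middle)
String 3: 'gSc=' → valid
String 4: 'LCXq' → valid
String 5: '934=' → valid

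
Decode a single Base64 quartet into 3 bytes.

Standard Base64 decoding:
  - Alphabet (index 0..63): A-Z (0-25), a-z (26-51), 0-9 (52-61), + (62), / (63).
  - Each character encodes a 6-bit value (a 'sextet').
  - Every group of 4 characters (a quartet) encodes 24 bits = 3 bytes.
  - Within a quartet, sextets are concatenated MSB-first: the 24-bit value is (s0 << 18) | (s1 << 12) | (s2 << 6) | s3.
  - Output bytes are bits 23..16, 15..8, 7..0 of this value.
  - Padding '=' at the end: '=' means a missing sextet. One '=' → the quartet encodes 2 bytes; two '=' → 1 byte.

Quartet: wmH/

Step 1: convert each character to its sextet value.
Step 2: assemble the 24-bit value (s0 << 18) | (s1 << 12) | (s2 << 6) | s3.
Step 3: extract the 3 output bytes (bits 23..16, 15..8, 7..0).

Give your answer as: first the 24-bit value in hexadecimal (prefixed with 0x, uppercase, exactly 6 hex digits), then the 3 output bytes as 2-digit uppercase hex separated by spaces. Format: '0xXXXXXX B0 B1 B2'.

Sextets: w=48, m=38, H=7, /=63
24-bit: (48<<18) | (38<<12) | (7<<6) | 63
      = 0xC00000 | 0x026000 | 0x0001C0 | 0x00003F
      = 0xC261FF
Bytes: (v>>16)&0xFF=C2, (v>>8)&0xFF=61, v&0xFF=FF

Answer: 0xC261FF C2 61 FF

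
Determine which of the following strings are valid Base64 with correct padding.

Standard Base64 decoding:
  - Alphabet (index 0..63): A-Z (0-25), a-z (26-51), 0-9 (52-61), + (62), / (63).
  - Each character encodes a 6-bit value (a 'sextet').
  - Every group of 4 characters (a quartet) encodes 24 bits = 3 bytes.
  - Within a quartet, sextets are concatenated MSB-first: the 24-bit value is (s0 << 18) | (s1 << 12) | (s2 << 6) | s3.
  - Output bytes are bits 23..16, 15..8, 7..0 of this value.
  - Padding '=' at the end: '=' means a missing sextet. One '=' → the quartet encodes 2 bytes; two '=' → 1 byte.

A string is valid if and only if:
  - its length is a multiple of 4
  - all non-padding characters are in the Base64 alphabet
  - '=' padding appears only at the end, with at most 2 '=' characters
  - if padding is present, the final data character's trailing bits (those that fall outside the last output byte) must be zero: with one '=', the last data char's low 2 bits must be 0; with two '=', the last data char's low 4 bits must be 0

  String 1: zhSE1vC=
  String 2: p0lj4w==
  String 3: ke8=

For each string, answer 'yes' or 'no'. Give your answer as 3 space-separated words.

Answer: no yes yes

Derivation:
String 1: 'zhSE1vC=' → invalid (bad trailing bits)
String 2: 'p0lj4w==' → valid
String 3: 'ke8=' → valid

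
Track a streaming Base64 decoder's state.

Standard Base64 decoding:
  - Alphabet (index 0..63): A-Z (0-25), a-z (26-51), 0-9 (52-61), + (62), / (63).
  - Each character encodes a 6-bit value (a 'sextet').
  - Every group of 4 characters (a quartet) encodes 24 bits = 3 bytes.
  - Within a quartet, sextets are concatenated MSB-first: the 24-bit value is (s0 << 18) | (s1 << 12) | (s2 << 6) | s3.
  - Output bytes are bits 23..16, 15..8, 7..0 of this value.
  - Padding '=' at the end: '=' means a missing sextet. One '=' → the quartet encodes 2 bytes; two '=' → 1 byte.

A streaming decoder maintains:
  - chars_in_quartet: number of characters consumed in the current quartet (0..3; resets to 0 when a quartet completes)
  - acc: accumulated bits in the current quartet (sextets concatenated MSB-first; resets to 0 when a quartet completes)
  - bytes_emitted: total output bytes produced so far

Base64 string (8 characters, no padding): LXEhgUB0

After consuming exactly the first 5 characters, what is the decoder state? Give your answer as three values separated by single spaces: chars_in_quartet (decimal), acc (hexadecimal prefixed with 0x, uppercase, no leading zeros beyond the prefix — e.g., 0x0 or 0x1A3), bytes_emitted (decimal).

Answer: 1 0x20 3

Derivation:
After char 0 ('L'=11): chars_in_quartet=1 acc=0xB bytes_emitted=0
After char 1 ('X'=23): chars_in_quartet=2 acc=0x2D7 bytes_emitted=0
After char 2 ('E'=4): chars_in_quartet=3 acc=0xB5C4 bytes_emitted=0
After char 3 ('h'=33): chars_in_quartet=4 acc=0x2D7121 -> emit 2D 71 21, reset; bytes_emitted=3
After char 4 ('g'=32): chars_in_quartet=1 acc=0x20 bytes_emitted=3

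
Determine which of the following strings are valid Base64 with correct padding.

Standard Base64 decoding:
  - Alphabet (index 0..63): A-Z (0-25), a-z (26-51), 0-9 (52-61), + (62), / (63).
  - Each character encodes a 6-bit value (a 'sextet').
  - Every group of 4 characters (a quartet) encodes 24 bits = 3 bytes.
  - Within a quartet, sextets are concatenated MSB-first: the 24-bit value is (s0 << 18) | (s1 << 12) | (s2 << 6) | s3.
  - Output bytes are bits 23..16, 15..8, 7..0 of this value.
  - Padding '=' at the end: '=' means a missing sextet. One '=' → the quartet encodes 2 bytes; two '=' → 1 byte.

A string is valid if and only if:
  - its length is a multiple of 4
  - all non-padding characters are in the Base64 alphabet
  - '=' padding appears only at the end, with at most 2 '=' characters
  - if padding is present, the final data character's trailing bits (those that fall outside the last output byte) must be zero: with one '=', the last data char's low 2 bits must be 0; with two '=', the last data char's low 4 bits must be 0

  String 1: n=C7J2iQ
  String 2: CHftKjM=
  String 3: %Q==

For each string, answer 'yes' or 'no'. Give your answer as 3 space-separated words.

Answer: no yes no

Derivation:
String 1: 'n=C7J2iQ' → invalid (bad char(s): ['=']; '=' in middle)
String 2: 'CHftKjM=' → valid
String 3: '%Q==' → invalid (bad char(s): ['%'])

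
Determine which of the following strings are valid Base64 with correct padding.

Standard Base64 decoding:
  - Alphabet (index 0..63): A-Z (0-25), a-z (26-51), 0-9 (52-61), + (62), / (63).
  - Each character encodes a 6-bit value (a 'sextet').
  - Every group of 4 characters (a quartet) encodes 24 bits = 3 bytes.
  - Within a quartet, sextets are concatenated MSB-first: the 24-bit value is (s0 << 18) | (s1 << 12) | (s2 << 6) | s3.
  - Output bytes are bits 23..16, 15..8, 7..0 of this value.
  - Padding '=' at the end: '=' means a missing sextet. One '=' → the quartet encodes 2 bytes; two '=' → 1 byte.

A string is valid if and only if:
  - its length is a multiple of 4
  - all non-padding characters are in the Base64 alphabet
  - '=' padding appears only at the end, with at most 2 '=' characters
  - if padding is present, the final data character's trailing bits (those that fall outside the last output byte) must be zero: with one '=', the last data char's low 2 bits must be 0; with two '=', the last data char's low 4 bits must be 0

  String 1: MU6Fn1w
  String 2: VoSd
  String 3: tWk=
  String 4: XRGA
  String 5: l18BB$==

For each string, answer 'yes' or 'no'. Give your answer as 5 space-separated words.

String 1: 'MU6Fn1w' → invalid (len=7 not mult of 4)
String 2: 'VoSd' → valid
String 3: 'tWk=' → valid
String 4: 'XRGA' → valid
String 5: 'l18BB$==' → invalid (bad char(s): ['$'])

Answer: no yes yes yes no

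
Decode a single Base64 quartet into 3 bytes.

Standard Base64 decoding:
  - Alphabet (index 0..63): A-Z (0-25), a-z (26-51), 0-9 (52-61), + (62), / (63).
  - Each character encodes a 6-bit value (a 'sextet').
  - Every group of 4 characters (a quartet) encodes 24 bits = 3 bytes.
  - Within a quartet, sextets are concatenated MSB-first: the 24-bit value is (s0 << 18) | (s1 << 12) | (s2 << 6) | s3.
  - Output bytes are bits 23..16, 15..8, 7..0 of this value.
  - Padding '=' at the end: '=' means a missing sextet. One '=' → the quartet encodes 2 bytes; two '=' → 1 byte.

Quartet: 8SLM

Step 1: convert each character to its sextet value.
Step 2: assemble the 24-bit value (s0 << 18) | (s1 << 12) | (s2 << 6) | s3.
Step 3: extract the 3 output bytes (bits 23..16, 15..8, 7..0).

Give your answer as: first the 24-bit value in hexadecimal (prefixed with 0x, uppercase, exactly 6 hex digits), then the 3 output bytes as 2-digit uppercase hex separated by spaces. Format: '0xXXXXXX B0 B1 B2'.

Answer: 0xF122CC F1 22 CC

Derivation:
Sextets: 8=60, S=18, L=11, M=12
24-bit: (60<<18) | (18<<12) | (11<<6) | 12
      = 0xF00000 | 0x012000 | 0x0002C0 | 0x00000C
      = 0xF122CC
Bytes: (v>>16)&0xFF=F1, (v>>8)&0xFF=22, v&0xFF=CC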